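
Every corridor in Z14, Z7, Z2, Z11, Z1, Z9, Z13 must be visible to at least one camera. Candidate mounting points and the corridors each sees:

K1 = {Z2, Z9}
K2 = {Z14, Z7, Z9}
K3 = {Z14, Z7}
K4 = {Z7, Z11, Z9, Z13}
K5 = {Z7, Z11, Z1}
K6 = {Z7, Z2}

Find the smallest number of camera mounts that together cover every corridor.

K1, K2, K4, K5 together cover {Z14, Z7, Z2, Z11, Z1, Z9, Z13} — every corridor.
No 3 of the 6 camera mounts cover everything (all 20 triples fall short), so 4 is minimum.

4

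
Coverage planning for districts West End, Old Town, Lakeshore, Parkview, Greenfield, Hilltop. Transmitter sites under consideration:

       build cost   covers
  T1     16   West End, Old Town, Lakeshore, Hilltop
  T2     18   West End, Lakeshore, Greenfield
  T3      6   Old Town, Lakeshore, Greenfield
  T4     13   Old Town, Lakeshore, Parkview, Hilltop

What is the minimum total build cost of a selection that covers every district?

31

T2, T4 cover every district at build cost 18 + 13 = 31.
Any cover uses at least 2 transmitter sites; among all covering selections none totals below 31.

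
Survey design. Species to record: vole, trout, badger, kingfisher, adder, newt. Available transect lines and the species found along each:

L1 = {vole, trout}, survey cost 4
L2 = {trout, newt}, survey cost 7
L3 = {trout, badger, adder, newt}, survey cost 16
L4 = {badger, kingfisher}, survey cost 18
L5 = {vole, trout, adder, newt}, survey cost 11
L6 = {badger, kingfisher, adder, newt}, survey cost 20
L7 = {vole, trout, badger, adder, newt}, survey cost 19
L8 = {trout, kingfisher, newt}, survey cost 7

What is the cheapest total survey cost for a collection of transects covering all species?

L1, L6 cover every species at survey cost 4 + 20 = 24.
Any cover uses at least 2 transects; among all covering selections none totals below 24.
Greedy by coverage-per-survey cost would pick L1, L8, L3 for 27 — worse than the optimum 24.

24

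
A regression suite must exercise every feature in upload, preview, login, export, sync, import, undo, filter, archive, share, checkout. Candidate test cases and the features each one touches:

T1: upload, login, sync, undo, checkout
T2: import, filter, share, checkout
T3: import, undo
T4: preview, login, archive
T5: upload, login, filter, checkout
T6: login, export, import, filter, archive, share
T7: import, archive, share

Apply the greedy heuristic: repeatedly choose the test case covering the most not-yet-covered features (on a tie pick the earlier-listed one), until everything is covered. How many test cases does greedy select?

3

Pick 1: T6 covers 6 new features (login, export, import, filter, archive, share).
Pick 2: T1 covers 4 new features (upload, sync, undo, checkout).
Pick 3: T4 covers 1 new features (preview).
Greedy uses 3 test cases.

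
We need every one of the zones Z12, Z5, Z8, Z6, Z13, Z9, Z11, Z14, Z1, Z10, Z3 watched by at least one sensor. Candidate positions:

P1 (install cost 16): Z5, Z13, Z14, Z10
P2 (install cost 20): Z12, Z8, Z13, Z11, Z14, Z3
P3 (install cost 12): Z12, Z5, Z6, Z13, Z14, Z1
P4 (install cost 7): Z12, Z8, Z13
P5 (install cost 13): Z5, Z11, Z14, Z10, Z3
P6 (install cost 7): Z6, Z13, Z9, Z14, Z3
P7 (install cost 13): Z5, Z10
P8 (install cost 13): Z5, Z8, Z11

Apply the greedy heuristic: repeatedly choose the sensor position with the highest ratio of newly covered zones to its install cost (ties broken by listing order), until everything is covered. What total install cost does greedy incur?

Pick 1: P6 adds 5 new (Z6, Z13, Z9, Z14, Z3) at install cost 7 (ratio 5/7).
Pick 2: P4 adds 2 new (Z12, Z8) at install cost 7 (ratio 2/7).
Pick 3: P5 adds 3 new (Z5, Z11, Z10) at install cost 13 (ratio 3/13).
Pick 4: P3 adds 1 new (Z1) at install cost 12 (ratio 1/12).
Greedy total install cost: 7 + 7 + 13 + 12 = 39.

39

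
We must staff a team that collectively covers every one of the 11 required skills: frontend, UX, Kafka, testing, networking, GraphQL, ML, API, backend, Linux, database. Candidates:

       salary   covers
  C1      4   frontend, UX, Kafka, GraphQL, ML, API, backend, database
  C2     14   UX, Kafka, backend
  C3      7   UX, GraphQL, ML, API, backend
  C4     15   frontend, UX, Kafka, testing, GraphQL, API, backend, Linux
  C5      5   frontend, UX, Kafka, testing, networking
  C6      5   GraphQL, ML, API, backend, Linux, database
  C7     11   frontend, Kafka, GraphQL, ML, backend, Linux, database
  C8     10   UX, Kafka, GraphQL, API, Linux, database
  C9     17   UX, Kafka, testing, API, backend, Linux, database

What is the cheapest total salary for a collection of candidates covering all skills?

C5, C6 cover every skill at salary 5 + 5 = 10.
Any cover uses at least 2 candidates; among all covering selections none totals below 10.
Greedy by coverage-per-salary would pick C1, C5, C6 for 14 — worse than the optimum 10.

10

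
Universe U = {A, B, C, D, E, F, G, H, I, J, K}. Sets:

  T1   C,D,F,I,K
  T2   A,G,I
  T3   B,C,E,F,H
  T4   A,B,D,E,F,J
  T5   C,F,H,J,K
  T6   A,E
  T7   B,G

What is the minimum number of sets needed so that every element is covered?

T2, T4, T5 together cover {A, B, C, D, E, F, G, H, I, J, K} — every element.
No 2 of the 7 sets cover everything (all 21 pairs fall short), so 3 is minimum.
Greedy (largest uncovered first) would take T4, T1, T2, T3 — 4 sets — but 3 suffice.

3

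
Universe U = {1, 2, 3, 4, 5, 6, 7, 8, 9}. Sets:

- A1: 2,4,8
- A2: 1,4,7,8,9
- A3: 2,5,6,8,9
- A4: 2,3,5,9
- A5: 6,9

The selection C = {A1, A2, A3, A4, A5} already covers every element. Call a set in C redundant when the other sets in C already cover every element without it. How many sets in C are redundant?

Drop A1: the rest still cover every element — redundant.
Drop A2: 1, 7 uncovered — not redundant.
Drop A3: the rest still cover every element — redundant.
Drop A4: 3 uncovered — not redundant.
Drop A5: the rest still cover every element — redundant.
3 redundant: A1, A3, A5.

3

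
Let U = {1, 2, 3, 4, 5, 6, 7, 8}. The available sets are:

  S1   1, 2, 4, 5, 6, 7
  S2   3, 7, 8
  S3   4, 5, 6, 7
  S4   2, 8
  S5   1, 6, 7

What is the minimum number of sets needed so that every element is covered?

S1, S2 together cover {1, 2, 3, 4, 5, 6, 7, 8} — every element.
No single set contains all 8 elements, so 2 is optimal.

2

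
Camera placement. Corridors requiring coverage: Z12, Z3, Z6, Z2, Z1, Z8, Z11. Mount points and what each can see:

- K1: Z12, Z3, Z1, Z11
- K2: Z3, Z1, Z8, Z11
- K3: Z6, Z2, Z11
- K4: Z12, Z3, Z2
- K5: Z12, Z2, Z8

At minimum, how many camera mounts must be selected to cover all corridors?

3

K1, K2, K3 together cover {Z12, Z3, Z6, Z2, Z1, Z8, Z11} — every corridor.
No 2 of the 5 camera mounts cover everything (all 10 pairs fall short), so 3 is minimum.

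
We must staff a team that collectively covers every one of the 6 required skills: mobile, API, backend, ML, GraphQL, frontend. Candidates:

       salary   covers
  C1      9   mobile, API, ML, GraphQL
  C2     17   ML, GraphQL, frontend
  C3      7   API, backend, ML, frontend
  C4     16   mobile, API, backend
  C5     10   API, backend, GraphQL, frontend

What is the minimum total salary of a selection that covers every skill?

C1, C3 cover every skill at salary 9 + 7 = 16.
Any cover uses at least 2 candidates; among all covering selections none totals below 16.

16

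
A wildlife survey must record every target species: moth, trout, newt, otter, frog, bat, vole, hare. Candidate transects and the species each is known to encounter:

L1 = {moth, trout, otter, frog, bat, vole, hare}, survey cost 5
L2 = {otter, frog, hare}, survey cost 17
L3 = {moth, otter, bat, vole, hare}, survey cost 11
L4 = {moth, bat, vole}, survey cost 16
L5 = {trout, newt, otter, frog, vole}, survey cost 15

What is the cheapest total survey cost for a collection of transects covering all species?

L1, L5 cover every species at survey cost 5 + 15 = 20.
Any cover uses at least 2 transects; among all covering selections none totals below 20.

20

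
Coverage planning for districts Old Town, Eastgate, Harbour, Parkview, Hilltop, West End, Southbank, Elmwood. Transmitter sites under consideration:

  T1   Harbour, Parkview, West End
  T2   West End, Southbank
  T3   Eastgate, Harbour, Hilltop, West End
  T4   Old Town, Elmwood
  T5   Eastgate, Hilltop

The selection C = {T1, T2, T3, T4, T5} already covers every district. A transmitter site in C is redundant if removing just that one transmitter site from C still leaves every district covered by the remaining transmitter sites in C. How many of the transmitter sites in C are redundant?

Drop T1: Parkview uncovered — not redundant.
Drop T2: Southbank uncovered — not redundant.
Drop T3: the rest still cover every district — redundant.
Drop T4: Old Town, Elmwood uncovered — not redundant.
Drop T5: the rest still cover every district — redundant.
2 redundant: T3, T5.

2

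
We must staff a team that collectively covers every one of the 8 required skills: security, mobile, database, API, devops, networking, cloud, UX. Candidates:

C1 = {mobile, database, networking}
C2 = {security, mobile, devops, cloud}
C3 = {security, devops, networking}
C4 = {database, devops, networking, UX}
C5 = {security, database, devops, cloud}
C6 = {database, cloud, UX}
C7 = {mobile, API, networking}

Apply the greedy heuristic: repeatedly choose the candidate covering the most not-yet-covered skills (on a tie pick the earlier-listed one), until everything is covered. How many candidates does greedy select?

Pick 1: C2 covers 4 new skills (security, mobile, devops, cloud).
Pick 2: C4 covers 3 new skills (database, networking, UX).
Pick 3: C7 covers 1 new skills (API).
Greedy uses 3 candidates.

3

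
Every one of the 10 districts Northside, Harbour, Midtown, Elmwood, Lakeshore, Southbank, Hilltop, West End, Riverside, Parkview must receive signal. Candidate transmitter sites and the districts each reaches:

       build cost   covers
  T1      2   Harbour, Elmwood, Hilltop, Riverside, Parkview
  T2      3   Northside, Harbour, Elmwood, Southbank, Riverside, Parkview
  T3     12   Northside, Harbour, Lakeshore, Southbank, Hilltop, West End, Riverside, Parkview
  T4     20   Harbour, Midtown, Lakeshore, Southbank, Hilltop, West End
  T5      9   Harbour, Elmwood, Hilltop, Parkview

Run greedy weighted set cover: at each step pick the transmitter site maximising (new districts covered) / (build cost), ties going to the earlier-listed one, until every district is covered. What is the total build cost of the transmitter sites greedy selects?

Pick 1: T1 adds 5 new (Harbour, Elmwood, Hilltop, Riverside, Parkview) at build cost 2 (ratio 5/2).
Pick 2: T2 adds 2 new (Northside, Southbank) at build cost 3 (ratio 2/3).
Pick 3: T3 adds 2 new (Lakeshore, West End) at build cost 12 (ratio 2/12).
Pick 4: T4 adds 1 new (Midtown) at build cost 20 (ratio 1/20).
Greedy total build cost: 2 + 3 + 12 + 20 = 37. (The true optimum is 23, so greedy overshoots here.)

37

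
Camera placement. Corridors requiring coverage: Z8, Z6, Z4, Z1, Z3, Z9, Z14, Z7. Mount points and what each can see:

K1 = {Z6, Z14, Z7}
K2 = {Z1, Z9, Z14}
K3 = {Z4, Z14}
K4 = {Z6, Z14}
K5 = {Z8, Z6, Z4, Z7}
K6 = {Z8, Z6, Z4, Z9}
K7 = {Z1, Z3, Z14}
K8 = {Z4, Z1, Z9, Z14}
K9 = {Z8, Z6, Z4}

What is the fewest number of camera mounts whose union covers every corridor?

K1, K6, K7 together cover {Z8, Z6, Z4, Z1, Z3, Z9, Z14, Z7} — every corridor.
No 2 of the 9 camera mounts cover everything (all 36 pairs fall short), so 3 is minimum.

3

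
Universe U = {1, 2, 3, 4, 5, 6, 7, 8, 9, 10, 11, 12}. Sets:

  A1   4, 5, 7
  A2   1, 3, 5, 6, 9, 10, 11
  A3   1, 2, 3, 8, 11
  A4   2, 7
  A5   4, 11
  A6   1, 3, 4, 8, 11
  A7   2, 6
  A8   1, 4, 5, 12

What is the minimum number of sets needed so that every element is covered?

A1, A2, A3, A8 together cover {1, 2, 3, 4, 5, 6, 7, 8, 9, 10, 11, 12} — every element.
No 3 of the 8 sets cover everything (all 56 triples fall short), so 4 is minimum.

4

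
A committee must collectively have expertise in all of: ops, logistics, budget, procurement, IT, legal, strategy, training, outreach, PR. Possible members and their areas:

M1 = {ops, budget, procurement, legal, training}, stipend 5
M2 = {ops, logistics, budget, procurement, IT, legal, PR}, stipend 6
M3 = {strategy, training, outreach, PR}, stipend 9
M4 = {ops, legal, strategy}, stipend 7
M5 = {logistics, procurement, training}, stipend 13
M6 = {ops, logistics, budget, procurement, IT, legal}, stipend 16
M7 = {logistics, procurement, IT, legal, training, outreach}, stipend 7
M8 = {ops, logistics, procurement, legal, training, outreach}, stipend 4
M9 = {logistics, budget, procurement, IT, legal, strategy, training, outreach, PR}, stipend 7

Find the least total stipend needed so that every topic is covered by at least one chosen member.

11

M8, M9 cover every topic at stipend 4 + 7 = 11.
Any cover uses at least 2 members; among all covering selections none totals below 11.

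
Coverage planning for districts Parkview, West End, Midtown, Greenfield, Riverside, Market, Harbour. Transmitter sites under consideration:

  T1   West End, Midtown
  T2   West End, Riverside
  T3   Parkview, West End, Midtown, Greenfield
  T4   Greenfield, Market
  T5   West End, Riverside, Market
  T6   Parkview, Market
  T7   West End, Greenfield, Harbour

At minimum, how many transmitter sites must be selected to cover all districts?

T3, T5, T7 together cover {Parkview, West End, Midtown, Greenfield, Riverside, Market, Harbour} — every district.
No 2 of the 7 transmitter sites cover everything (all 21 pairs fall short), so 3 is minimum.

3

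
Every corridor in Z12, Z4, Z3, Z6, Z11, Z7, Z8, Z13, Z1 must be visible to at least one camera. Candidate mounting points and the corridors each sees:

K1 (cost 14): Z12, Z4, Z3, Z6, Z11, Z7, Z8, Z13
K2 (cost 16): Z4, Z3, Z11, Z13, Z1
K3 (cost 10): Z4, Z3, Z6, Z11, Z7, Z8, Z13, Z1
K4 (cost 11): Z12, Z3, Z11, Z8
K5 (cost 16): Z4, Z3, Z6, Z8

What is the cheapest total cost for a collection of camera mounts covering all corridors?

21

K3, K4 cover every corridor at cost 10 + 11 = 21.
Any cover uses at least 2 camera mounts; among all covering selections none totals below 21.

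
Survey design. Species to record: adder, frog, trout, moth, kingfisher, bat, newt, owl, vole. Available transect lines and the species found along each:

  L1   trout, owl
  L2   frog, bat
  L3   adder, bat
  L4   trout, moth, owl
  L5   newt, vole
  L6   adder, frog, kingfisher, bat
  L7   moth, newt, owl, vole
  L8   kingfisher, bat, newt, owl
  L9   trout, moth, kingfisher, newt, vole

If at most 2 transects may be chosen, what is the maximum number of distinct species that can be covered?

8

Choosing L6, L7 covers {adder, frog, moth, kingfisher, bat, newt, owl, vole} — 8 species.
No choice of 2 transects does better; here trout is left uncovered.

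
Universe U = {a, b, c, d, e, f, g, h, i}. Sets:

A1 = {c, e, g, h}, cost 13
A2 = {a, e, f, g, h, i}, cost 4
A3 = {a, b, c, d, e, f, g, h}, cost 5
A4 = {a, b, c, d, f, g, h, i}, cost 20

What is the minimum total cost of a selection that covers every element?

A2, A3 cover every element at cost 4 + 5 = 9.
Any cover uses at least 2 sets; among all covering selections none totals below 9.

9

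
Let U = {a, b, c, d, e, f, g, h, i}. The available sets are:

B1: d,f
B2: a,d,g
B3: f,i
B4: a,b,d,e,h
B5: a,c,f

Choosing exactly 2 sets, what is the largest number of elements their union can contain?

Choosing B3, B4 covers {a, b, d, e, f, h, i} — 7 elements.
No choice of 2 sets does better; here c, g are left uncovered.

7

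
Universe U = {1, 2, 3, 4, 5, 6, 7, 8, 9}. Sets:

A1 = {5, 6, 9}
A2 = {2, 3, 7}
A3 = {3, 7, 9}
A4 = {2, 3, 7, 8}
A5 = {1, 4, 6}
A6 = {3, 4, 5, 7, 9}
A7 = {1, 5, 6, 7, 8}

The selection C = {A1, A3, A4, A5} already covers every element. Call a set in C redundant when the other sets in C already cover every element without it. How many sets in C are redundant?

1

Drop A1: 5 uncovered — not redundant.
Drop A3: the rest still cover every element — redundant.
Drop A4: 2, 8 uncovered — not redundant.
Drop A5: 1, 4 uncovered — not redundant.
1 redundant: A3.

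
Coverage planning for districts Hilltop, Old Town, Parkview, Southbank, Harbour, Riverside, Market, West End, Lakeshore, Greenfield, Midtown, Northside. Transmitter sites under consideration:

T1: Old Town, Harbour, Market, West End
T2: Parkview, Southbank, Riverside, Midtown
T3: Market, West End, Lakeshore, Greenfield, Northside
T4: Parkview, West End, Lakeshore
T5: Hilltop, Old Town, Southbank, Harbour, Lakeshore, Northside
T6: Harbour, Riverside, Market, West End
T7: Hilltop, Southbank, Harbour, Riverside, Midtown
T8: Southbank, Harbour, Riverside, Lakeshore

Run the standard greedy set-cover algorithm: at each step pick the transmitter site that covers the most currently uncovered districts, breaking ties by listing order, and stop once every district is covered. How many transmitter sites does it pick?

Pick 1: T5 covers 6 new districts (Hilltop, Old Town, Southbank, Harbour, Lakeshore, Northside).
Pick 2: T2 covers 3 new districts (Parkview, Riverside, Midtown).
Pick 3: T3 covers 3 new districts (Market, West End, Greenfield).
Greedy uses 3 transmitter sites.

3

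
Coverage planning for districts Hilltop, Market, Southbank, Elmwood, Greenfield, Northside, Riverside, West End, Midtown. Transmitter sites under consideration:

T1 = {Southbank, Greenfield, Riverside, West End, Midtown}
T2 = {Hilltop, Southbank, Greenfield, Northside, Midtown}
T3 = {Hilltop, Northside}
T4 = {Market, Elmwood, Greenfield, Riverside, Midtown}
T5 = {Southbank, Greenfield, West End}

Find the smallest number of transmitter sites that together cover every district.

T1, T2, T4 together cover {Hilltop, Market, Southbank, Elmwood, Greenfield, Northside, Riverside, West End, Midtown} — every district.
No 2 of the 5 transmitter sites cover everything (all 10 pairs fall short), so 3 is minimum.

3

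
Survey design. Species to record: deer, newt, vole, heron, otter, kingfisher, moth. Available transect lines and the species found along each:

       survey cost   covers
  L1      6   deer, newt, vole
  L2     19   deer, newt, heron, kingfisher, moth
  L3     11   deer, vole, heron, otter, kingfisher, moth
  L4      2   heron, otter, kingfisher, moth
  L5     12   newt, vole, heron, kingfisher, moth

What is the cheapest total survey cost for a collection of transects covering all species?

8

L1, L4 cover every species at survey cost 6 + 2 = 8.
Any cover uses at least 2 transects; among all covering selections none totals below 8.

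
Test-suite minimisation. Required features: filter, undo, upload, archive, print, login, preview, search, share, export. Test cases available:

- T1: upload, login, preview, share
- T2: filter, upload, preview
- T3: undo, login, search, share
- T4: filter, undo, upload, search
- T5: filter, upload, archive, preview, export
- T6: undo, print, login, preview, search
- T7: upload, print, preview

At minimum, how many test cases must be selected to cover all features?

3

T1, T5, T6 together cover {filter, undo, upload, archive, print, login, preview, search, share, export} — every feature.
No 2 of the 7 test cases cover everything (all 21 pairs fall short), so 3 is minimum.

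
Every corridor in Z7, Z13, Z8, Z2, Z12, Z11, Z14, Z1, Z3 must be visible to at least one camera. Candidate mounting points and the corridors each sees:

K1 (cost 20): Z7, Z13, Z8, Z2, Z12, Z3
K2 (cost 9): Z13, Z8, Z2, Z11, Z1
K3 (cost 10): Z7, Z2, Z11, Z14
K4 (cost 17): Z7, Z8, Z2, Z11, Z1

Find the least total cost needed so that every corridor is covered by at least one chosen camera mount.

K1, K2, K3 cover every corridor at cost 20 + 9 + 10 = 39.
Any cover uses at least 3 camera mounts; among all covering selections none totals below 39.

39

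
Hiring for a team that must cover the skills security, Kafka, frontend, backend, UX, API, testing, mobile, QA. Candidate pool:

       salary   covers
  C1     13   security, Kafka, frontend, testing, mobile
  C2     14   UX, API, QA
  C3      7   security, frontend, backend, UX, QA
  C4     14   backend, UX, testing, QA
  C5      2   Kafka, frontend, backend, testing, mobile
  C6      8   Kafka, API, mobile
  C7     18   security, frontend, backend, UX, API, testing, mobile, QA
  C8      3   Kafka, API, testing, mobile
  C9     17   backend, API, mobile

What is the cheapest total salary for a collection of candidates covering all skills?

C3, C8 cover every skill at salary 7 + 3 = 10.
Any cover uses at least 2 candidates; among all covering selections none totals below 10.
Greedy by coverage-per-salary would pick C5, C3, C8 for 12 — worse than the optimum 10.

10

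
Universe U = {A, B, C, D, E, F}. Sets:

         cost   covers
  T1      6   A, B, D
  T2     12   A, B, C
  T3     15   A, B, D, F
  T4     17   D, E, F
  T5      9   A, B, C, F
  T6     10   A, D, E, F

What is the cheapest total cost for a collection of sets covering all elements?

T5, T6 cover every element at cost 9 + 10 = 19.
Any cover uses at least 2 sets; among all covering selections none totals below 19.
Greedy by coverage-per-cost would pick T1, T5, T6 for 25 — worse than the optimum 19.

19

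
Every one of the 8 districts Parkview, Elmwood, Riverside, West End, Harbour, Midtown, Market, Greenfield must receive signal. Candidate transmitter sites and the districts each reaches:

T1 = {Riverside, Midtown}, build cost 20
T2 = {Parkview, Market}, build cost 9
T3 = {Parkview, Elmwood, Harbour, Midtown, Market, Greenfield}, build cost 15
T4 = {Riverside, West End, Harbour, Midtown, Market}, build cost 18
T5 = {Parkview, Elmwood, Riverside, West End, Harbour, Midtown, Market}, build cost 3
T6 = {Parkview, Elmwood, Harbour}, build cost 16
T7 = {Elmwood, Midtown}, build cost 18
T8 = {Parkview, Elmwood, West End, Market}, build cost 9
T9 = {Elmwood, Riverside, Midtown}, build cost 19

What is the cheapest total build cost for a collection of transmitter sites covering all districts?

18

T3, T5 cover every district at build cost 15 + 3 = 18.
Any cover uses at least 2 transmitter sites; among all covering selections none totals below 18.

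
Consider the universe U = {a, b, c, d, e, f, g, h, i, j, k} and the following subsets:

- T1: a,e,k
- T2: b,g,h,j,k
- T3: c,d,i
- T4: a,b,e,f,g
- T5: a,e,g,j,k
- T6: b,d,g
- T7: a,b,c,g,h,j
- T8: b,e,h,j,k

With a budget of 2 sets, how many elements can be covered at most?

Choosing T1, T7 covers {a, b, c, e, g, h, j, k} — 8 elements.
No choice of 2 sets does better; here d, f, i are left uncovered.

8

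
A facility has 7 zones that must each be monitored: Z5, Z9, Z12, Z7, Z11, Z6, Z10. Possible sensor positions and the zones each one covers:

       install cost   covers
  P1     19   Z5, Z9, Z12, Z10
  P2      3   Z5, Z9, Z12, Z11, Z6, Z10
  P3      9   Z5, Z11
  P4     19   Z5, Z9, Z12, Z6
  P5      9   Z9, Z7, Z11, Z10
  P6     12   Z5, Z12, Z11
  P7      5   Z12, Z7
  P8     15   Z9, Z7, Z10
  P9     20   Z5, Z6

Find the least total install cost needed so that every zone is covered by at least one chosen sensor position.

8

P2, P7 cover every zone at install cost 3 + 5 = 8.
Any cover uses at least 2 sensor positions; among all covering selections none totals below 8.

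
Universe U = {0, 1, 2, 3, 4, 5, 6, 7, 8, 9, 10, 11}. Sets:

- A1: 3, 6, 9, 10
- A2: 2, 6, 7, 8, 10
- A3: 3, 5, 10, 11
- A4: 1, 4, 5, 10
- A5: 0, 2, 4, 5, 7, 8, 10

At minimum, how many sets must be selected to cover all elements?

4

A1, A3, A4, A5 together cover {0, 1, 2, 3, 4, 5, 6, 7, 8, 9, 10, 11} — every element.
No 3 of the 5 sets cover everything (all 10 triples fall short), so 4 is minimum.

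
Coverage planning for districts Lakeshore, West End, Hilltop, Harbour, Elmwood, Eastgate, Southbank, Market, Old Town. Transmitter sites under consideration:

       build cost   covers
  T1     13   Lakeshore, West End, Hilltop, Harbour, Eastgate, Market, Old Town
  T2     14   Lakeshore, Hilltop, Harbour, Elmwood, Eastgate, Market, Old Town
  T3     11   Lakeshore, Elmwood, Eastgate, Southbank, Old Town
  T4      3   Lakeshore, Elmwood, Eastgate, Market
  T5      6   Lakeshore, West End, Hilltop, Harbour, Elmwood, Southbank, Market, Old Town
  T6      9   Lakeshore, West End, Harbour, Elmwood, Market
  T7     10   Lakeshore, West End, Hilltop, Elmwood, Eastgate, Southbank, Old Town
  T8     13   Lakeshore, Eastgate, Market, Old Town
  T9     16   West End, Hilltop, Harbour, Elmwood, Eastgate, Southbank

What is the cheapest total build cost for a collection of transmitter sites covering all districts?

T4, T5 cover every district at build cost 3 + 6 = 9.
Any cover uses at least 2 transmitter sites; among all covering selections none totals below 9.

9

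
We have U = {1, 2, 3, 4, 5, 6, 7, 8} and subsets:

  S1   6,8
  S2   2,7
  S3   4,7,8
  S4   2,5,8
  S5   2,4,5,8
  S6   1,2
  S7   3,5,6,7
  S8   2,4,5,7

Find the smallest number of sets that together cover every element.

S3, S6, S7 together cover {1, 2, 3, 4, 5, 6, 7, 8} — every element.
No 2 of the 8 sets cover everything (all 28 pairs fall short), so 3 is minimum.

3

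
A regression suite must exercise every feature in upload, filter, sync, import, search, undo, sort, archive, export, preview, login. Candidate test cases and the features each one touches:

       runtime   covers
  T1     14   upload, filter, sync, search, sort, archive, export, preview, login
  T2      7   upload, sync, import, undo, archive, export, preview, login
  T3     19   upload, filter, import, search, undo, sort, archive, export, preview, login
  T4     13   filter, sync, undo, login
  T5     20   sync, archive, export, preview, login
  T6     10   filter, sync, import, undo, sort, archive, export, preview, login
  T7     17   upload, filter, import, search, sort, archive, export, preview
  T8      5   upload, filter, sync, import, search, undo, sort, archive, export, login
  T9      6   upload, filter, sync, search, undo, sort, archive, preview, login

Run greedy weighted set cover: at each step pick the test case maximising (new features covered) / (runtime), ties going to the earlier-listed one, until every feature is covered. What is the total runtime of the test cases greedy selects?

Pick 1: T8 adds 10 new (upload, filter, sync, import, search, undo, sort, archive, export, login) at runtime 5 (ratio 10/5).
Pick 2: T9 adds 1 new (preview) at runtime 6 (ratio 1/6).
Greedy total runtime: 5 + 6 = 11.

11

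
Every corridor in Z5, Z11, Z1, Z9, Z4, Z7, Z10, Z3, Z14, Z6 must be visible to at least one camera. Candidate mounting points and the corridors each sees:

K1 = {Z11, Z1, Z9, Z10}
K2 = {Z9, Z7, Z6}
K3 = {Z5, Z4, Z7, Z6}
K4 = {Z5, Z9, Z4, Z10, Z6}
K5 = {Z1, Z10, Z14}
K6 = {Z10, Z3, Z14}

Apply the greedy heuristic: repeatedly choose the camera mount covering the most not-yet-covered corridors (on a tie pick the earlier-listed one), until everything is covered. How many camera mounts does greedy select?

Pick 1: K4 covers 5 new corridors (Z5, Z9, Z4, Z10, Z6).
Pick 2: K1 covers 2 new corridors (Z11, Z1).
Pick 3: K6 covers 2 new corridors (Z3, Z14).
Pick 4: K2 covers 1 new corridors (Z7).
Greedy uses 4 camera mounts. (The true minimum is 3.)

4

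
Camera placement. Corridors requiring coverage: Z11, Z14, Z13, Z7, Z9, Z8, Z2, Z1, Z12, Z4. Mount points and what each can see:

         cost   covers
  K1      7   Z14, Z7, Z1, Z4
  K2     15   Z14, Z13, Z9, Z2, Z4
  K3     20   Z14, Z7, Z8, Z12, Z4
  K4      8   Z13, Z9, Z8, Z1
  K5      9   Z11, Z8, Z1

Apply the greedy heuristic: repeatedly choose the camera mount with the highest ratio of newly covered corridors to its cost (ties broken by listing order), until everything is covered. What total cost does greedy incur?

59

Pick 1: K1 adds 4 new (Z14, Z7, Z1, Z4) at cost 7 (ratio 4/7).
Pick 2: K4 adds 3 new (Z13, Z9, Z8) at cost 8 (ratio 3/8).
Pick 3: K5 adds 1 new (Z11) at cost 9 (ratio 1/9).
Pick 4: K2 adds 1 new (Z2) at cost 15 (ratio 1/15).
Pick 5: K3 adds 1 new (Z12) at cost 20 (ratio 1/20).
Greedy total cost: 7 + 8 + 9 + 15 + 20 = 59. (The true optimum is 44, so greedy overshoots here.)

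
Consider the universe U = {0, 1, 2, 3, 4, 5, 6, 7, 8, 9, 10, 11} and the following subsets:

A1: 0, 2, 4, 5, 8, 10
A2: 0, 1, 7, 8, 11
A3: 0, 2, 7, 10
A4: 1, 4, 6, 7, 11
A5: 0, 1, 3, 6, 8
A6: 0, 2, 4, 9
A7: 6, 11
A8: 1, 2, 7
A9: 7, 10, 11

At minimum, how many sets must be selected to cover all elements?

4

A1, A2, A5, A6 together cover {0, 1, 2, 3, 4, 5, 6, 7, 8, 9, 10, 11} — every element.
No 3 of the 9 sets cover everything (all 84 triples fall short), so 4 is minimum.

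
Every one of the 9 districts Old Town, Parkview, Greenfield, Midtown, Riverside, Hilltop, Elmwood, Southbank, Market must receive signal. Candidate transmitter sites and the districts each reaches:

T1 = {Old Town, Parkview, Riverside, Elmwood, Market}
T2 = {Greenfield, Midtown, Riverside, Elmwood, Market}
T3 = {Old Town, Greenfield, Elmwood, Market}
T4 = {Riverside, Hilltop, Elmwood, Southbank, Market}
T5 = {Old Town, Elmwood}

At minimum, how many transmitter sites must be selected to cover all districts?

3

T1, T2, T4 together cover {Old Town, Parkview, Greenfield, Midtown, Riverside, Hilltop, Elmwood, Southbank, Market} — every district.
No 2 of the 5 transmitter sites cover everything (all 10 pairs fall short), so 3 is minimum.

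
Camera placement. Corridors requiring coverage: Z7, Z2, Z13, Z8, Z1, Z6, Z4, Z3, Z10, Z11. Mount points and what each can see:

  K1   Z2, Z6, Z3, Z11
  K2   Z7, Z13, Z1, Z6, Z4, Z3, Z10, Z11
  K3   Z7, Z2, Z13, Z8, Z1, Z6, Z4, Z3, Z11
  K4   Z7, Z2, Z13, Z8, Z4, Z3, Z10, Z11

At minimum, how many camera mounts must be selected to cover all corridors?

K2, K3 together cover {Z7, Z2, Z13, Z8, Z1, Z6, Z4, Z3, Z10, Z11} — every corridor.
No single camera mount contains all 10 corridors, so 2 is optimal.

2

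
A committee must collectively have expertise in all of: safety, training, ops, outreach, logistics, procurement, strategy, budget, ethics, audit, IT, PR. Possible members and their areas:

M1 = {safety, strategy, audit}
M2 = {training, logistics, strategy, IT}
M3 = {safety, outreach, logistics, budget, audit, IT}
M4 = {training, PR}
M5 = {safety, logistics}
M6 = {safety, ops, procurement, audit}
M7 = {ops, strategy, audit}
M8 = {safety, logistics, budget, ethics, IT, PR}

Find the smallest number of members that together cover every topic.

M2, M3, M6, M8 together cover {safety, training, ops, outreach, logistics, procurement, strategy, budget, ethics, audit, IT, PR} — every topic.
No 3 of the 8 members cover everything (all 56 triples fall short), so 4 is minimum.

4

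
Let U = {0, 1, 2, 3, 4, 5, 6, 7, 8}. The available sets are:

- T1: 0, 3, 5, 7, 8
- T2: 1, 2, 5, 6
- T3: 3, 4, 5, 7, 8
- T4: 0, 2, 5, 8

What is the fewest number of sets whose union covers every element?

T1, T2, T3 together cover {0, 1, 2, 3, 4, 5, 6, 7, 8} — every element.
No 2 of the 4 sets cover everything (all 6 pairs fall short), so 3 is minimum.

3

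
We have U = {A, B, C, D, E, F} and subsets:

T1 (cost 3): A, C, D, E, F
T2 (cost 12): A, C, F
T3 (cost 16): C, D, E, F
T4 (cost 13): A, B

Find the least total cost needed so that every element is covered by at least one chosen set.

16

T1, T4 cover every element at cost 3 + 13 = 16.
Any cover uses at least 2 sets; among all covering selections none totals below 16.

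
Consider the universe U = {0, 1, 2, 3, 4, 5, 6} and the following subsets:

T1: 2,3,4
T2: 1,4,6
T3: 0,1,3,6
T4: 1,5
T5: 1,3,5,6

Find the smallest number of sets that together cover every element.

T1, T3, T4 together cover {0, 1, 2, 3, 4, 5, 6} — every element.
No 2 of the 5 sets cover everything (all 10 pairs fall short), so 3 is minimum.

3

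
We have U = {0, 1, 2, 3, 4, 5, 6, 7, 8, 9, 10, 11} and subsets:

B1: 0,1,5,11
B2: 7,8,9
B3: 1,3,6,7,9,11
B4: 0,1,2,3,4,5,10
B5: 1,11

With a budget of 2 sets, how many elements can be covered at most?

Choosing B3, B4 covers {0, 1, 2, 3, 4, 5, 6, 7, 9, 10, 11} — 11 elements.
No choice of 2 sets does better; here 8 is left uncovered.

11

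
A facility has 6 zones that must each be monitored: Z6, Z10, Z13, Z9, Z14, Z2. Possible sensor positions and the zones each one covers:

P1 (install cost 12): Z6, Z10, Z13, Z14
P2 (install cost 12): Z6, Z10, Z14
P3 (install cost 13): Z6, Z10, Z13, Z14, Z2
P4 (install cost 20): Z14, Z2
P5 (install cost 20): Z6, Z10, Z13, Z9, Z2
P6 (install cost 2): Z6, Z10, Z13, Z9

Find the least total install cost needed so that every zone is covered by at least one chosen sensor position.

15

P3, P6 cover every zone at install cost 13 + 2 = 15.
Any cover uses at least 2 sensor positions; among all covering selections none totals below 15.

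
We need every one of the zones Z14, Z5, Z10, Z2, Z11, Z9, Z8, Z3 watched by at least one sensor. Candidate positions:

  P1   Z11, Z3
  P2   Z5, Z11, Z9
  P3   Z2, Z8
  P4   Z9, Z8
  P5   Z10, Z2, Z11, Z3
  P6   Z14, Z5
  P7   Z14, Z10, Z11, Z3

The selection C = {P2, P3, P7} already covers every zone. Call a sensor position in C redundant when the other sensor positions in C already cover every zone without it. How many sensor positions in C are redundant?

0

Drop P2: Z5, Z9 uncovered — not redundant.
Drop P3: Z2, Z8 uncovered — not redundant.
Drop P7: Z14, Z10, Z3 uncovered — not redundant.
None of the sensor positions in C is redundant.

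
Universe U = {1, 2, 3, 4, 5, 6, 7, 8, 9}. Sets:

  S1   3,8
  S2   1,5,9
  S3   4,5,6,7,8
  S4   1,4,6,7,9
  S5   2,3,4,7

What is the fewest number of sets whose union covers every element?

3

S2, S3, S5 together cover {1, 2, 3, 4, 5, 6, 7, 8, 9} — every element.
No 2 of the 5 sets cover everything (all 10 pairs fall short), so 3 is minimum.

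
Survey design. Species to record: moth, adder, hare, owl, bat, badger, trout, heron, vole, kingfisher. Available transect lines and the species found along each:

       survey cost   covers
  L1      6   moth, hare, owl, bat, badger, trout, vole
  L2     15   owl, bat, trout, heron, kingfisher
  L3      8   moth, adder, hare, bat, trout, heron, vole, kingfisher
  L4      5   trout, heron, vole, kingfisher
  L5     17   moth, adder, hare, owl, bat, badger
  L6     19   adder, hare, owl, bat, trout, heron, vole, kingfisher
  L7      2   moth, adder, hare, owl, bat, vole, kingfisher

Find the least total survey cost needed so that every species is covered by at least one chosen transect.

13

L1, L4, L7 cover every species at survey cost 6 + 5 + 2 = 13.
Any cover uses at least 2 transects; among all covering selections none totals below 13.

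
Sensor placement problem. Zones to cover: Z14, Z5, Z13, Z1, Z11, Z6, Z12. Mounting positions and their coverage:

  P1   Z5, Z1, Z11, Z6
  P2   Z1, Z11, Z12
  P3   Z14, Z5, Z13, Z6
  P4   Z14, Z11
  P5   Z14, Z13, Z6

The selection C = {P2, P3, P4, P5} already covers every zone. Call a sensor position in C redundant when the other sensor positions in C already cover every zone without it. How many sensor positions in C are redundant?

Drop P2: Z1, Z12 uncovered — not redundant.
Drop P3: Z5 uncovered — not redundant.
Drop P4: the rest still cover every zone — redundant.
Drop P5: the rest still cover every zone — redundant.
2 redundant: P4, P5.

2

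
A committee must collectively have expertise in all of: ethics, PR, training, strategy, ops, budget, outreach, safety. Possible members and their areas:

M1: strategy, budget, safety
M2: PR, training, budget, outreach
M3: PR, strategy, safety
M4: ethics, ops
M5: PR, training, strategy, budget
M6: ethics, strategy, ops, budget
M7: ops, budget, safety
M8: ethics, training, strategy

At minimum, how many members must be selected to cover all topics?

M1, M2, M4 together cover {ethics, PR, training, strategy, ops, budget, outreach, safety} — every topic.
No 2 of the 8 members cover everything (all 28 pairs fall short), so 3 is minimum.

3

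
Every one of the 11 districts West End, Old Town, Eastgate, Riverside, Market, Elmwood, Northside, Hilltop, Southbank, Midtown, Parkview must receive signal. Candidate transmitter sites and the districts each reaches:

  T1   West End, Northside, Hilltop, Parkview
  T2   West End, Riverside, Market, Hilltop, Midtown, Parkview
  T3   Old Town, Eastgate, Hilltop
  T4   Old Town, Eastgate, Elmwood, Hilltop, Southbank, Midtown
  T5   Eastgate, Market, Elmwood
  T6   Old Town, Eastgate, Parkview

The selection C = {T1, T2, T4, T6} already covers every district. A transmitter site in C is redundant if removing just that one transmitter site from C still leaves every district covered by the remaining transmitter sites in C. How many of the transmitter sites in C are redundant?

1

Drop T1: Northside uncovered — not redundant.
Drop T2: Riverside, Market uncovered — not redundant.
Drop T4: Elmwood, Southbank uncovered — not redundant.
Drop T6: the rest still cover every district — redundant.
1 redundant: T6.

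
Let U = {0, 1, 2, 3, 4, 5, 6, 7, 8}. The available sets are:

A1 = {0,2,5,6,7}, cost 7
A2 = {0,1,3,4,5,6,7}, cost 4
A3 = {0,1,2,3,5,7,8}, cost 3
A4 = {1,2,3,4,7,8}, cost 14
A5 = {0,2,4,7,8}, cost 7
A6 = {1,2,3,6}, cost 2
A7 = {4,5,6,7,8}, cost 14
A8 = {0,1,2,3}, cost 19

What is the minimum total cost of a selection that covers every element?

7

A2, A3 cover every element at cost 4 + 3 = 7.
Any cover uses at least 2 sets; among all covering selections none totals below 7.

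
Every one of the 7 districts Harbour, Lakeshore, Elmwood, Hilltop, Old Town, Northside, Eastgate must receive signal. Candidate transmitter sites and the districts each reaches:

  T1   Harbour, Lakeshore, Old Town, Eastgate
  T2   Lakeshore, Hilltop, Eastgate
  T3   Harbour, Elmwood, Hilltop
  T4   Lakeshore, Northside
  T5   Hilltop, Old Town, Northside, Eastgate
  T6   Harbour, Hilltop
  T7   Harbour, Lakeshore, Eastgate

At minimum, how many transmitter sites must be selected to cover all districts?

T1, T3, T4 together cover {Harbour, Lakeshore, Elmwood, Hilltop, Old Town, Northside, Eastgate} — every district.
No 2 of the 7 transmitter sites cover everything (all 21 pairs fall short), so 3 is minimum.

3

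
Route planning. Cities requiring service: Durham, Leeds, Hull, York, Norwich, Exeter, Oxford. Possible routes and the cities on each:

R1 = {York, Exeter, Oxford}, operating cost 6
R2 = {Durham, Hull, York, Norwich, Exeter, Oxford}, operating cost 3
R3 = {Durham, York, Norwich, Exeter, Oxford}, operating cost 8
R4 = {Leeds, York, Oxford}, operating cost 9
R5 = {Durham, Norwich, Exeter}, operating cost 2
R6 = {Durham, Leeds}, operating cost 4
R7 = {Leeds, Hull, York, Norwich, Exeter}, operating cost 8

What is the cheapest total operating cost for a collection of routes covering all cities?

7

R2, R6 cover every city at operating cost 3 + 4 = 7.
Any cover uses at least 2 routes; among all covering selections none totals below 7.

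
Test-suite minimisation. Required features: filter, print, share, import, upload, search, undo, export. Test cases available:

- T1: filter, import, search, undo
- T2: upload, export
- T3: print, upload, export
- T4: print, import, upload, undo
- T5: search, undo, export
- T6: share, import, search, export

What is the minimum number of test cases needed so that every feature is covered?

T1, T3, T6 together cover {filter, print, share, import, upload, search, undo, export} — every feature.
No 2 of the 6 test cases cover everything (all 15 pairs fall short), so 3 is minimum.

3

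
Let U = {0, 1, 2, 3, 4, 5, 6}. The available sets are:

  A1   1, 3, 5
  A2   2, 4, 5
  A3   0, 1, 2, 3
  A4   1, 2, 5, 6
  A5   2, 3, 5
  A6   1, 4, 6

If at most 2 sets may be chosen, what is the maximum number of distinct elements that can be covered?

6

Choosing A2, A3 covers {0, 1, 2, 3, 4, 5} — 6 elements.
No choice of 2 sets does better; here 6 is left uncovered.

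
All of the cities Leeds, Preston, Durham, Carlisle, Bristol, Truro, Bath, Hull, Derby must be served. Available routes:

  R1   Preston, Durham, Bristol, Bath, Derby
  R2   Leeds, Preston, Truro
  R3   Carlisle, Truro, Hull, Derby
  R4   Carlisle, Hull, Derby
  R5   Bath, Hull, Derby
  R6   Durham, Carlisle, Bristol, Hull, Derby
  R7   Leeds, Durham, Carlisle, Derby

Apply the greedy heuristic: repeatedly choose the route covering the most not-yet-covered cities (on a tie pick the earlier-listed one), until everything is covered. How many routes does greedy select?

Pick 1: R1 covers 5 new cities (Preston, Durham, Bristol, Bath, Derby).
Pick 2: R3 covers 3 new cities (Carlisle, Truro, Hull).
Pick 3: R2 covers 1 new cities (Leeds).
Greedy uses 3 routes.

3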